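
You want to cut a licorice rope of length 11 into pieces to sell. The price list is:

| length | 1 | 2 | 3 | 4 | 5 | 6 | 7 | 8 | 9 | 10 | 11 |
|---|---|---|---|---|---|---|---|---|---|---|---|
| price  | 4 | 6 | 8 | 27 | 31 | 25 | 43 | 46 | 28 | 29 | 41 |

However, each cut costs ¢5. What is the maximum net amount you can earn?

65

Let v[k] be the best obtainable value from length k. For each k, try every first piece i and keep the best of price[i] + v[k−i] minus the 5 cut fee when i<k.
v[1] = 4
v[2] = max(4+4-5, 6+0) = 6
v[3] = max(4+6-5, 6+4-5, 8+0) = 8
v[4] = max(4+8-5, 6+6-5, 8+4-5, 27+0) = 27
v[5] = max(4+27-5, 6+8-5, 8+6-5, 27+4-5, 31+0) = 31
v[6] = max(4+31-5, 6+27-5, 8+8-5, 27+6-5, 31+4-5, 25+0) = 30
v[7] = max(4+30-5, 6+31-5, 8+27-5, …, 25+4-5, 43+0) = 43
v[8] = max(4+43-5, 6+30-5, 8+31-5, …, 43+4-5, 46+0) = 49
v[9] = max(4+49-5, 6+43-5, 8+30-5, …, 46+4-5, 28+0) = 53
v[10] = max(4+53-5, 6+49-5, 8+43-5, …, 28+4-5, 29+0) = 57
v[11] = max(4+57-5, 6+53-5, 8+49-5, …, 29+4-5, 41+0) = 65
One optimal plan: pieces 7 + 4 (1 cut) → ¢70 − ¢5 = ¢65.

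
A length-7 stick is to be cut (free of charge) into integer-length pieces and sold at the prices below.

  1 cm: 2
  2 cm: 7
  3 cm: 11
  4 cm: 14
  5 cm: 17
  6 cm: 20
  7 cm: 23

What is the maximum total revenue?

Let r[k] be the best obtainable value from length k. For each k, try every first piece i and keep the best of price[i] + r[k−i].
r[1] = 2
r[2] = 7
r[3] = 11
r[4] = 14  (first piece 2, then r[2]=7)
r[5] = 18  (first piece 2, then r[3]=11)
r[6] = 22  (first piece 3, then r[3]=11)
r[7] = 25  (first piece 2, then r[5]=18)
One optimal cutting: 3 + 2 + 2 → 11 + 7 + 7 = 25.

25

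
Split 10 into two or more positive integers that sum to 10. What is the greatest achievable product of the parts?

36

Let g[k] be the best product for length k (with at least one cut). For each first piece i, the rest contributes max(k−i, g[k−i]).
g[2] = 1*max(1,0) = 1*1 = 1
g[3] = 1*max(2,1) = 1*2 = 2
g[4] = 2*max(2,1) = 2*2 = 4
g[5] = 2*max(3,2) = 2*3 = 6
g[6] = 3*max(3,2) = 3*3 = 9
g[7] = 2*max(5,6) = 2*6 = 12
g[8] = 2*max(6,9) = 2*9 = 18
g[9] = 3*max(6,9) = 3*9 = 27
g[10] = 2*max(8,18) = 2*18 = 36
One optimal split: 3 + 3 + 2 + 2; product 3*3*2*2 = 36.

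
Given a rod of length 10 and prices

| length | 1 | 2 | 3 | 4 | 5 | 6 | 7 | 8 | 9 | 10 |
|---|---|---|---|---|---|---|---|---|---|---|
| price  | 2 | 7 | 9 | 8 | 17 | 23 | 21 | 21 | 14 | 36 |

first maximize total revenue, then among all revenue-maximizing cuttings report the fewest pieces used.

Let r[k] be the best obtainable value from length k. For each k, try every first piece i and keep the best of price[i] + r[k−i].
r[1] = 2
r[2] = max(2+2, 7+0) = 7
r[3] = max(2+7, 7+2, 9+0) = 9
r[4] = max(2+9, 7+7, 9+2, 8+0) = 14
r[5] = max(2+14, 7+9, 9+7, 8+2, 17+0) = 17
r[6] = max(2+17, 7+14, 9+9, 8+7, 17+2, 23+0) = 23
r[7] = max(2+23, 7+17, 9+14, …, 23+2, 21+0) = 25
r[8] = max(2+25, 7+23, 9+17, …, 21+2, 21+0) = 30
r[9] = max(2+30, 7+25, 9+23, …, 21+2, 14+0) = 32
r[10] = max(2+32, 7+30, 9+25, …, 14+2, 36+0) = 37
Maximum revenue is 37.
Now minimize piece count subject to staying optimal: for each k, pieces[k] = 1 + min over i with p[i]+r[k−i]=r[k] of pieces[k−i].
pieces[7] = 2
pieces[8] = 2
pieces[9] = 2
pieces[10] = 3

3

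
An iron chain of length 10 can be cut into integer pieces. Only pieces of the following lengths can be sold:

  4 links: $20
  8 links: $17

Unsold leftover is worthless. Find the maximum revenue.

40

Let best[k] be the best obtainable value from length k. For each k, try every first piece i and keep the best of price[i] + best[k−i].
best[1] = 0
best[2] = 0
best[3] = 0
best[4] = 20
best[5] = 20
best[6] = 20
best[7] = 20
best[8] = 40  (first piece 4, then best[4]=20)
best[9] = 40
best[10] = 40
One optimal cutting: pieces 4 + 4 with 2 links of scrap → $40.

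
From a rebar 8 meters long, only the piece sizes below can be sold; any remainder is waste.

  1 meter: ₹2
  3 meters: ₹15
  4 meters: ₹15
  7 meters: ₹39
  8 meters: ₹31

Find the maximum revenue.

Consider every possible first cut. f[k] is the best of p[i]+f[k−i] over all sellable i≤k.
f[1] = 2
f[2] = 4  (first piece 1, then f[1]=2)
f[3] = max(2+4, 15+0) = 15
f[4] = max(2+15, 15+2, 15+0) = 17
f[5] = max(2+17, 15+4, 15+2) = 19
f[6] = max(2+19, 15+15, 15+4) = 30
f[7] = max(2+30, 15+17, 15+15, 39+0) = 39
f[8] = max(2+39, 15+19, 15+17, 39+2, 31+0) = 41
One optimal cutting: 7 + 1 → ₹41.

41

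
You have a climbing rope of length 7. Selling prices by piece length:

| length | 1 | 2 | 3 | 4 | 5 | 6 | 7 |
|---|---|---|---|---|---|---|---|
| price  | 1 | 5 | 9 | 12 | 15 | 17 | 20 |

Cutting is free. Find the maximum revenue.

21

Consider every possible first cut. R[k] is the best of p[i]+R[k−i] over all sellable i≤k.
R[1] = 1
R[2] = max(1+1, 5+0) = 5
R[3] = max(1+5, 5+1, 9+0) = 9
R[4] = max(1+9, 5+5, 9+1, 12+0) = 12
R[5] = max(1+12, 5+9, 9+5, 12+1, 15+0) = 15
R[6] = max(1+15, 5+12, 9+9, 12+5, 15+1, 17+0) = 18
R[7] = max(1+18, 5+15, 9+12, …, 17+1, 20+0) = 21
One optimal cutting: 4 + 3 → €12 + €9 = €21.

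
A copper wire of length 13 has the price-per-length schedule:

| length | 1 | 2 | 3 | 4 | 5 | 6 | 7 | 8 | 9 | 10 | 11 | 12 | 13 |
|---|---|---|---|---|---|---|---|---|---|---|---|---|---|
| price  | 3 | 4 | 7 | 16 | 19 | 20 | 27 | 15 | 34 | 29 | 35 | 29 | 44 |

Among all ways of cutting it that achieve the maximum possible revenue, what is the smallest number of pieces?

Let r[k] be the best obtainable value from length k. For each k, try every first piece i and keep the best of price[i] + r[k−i].
r[1] = 3
r[2] = max(3+3, 4+0) = 6
r[3] = max(3+6, 4+3, 7+0) = 9
r[4] = max(3+9, 4+6, 7+3, 16+0) = 16
r[5] = max(3+16, 4+9, 7+6, 16+3, 19+0) = 19
r[6] = max(3+19, 4+16, 7+9, 16+6, 19+3, 20+0) = 22
r[7] = max(3+22, 4+19, 7+16, …, 20+3, 27+0) = 27
r[8] = max(3+27, 4+22, 7+19, …, 27+3, 15+0) = 32
r[9] = max(3+32, 4+27, 7+22, …, 15+3, 34+0) = 35
r[10] = max(3+35, 4+32, 7+27, …, 34+3, 29+0) = 38
r[11] = max(3+38, 4+35, 7+32, …, 29+3, 35+0) = 43
r[12] = max(3+43, 4+38, 7+35, …, 35+3, 29+0) = 48
r[13] = max(3+48, 4+43, 7+38, …, 29+3, 44+0) = 51
Maximum revenue is €51.
Now minimize piece count subject to staying optimal: for each k, pieces[k] = 1 + min over i with p[i]+r[k−i]=r[k] of pieces[k−i].
pieces[10] = 2
pieces[11] = 2
pieces[12] = 3
pieces[13] = 3

3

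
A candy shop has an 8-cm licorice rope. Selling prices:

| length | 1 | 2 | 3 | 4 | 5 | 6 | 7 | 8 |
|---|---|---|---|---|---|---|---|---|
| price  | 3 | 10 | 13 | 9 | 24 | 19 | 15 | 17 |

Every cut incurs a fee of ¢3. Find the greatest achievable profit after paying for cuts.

34

Let r[k] be the best obtainable value from length k. For each k, try every first piece i and keep the best of price[i] + r[k−i] minus the 3 cut fee when i<k.
r[1] = 3
r[2] = max(3+3-3, 10+0) = 10
r[3] = max(3+10-3, 10+3-3, 13+0) = 13
r[4] = max(3+13-3, 10+10-3, 13+3-3, 9+0) = 17
r[5] = max(3+17-3, 10+13-3, 13+10-3, 9+3-3, 24+0) = 24
r[6] = max(3+24-3, 10+17-3, 13+13-3, 9+10-3, 24+3-3, 19+0) = 24
r[7] = max(3+24-3, 10+24-3, 13+17-3, …, 19+3-3, 15+0) = 31
r[8] = max(3+31-3, 10+24-3, 13+24-3, …, 15+3-3, 17+0) = 34
One optimal plan: pieces 5 + 3 (1 cut) → ¢37 − ¢3 = ¢34.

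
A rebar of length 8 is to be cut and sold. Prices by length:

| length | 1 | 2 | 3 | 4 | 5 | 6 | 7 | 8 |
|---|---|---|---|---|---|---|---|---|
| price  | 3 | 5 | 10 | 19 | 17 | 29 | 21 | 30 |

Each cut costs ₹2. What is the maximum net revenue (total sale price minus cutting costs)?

36

Consider every possible first cut. v[k] is the best of p[i]+v[k−i] over all sellable i≤k, charging 2 whenever i<k.
v[1] = 3
v[2] = max(3+3-2, 5+0) = 5
v[3] = max(3+5-2, 5+3-2, 10+0) = 10
v[4] = max(3+10-2, 5+5-2, 10+3-2, 19+0) = 19
v[5] = max(3+19-2, 5+10-2, 10+5-2, 19+3-2, 17+0) = 20
v[6] = max(3+20-2, 5+19-2, 10+10-2, 19+5-2, 17+3-2, 29+0) = 29
v[7] = max(3+29-2, 5+20-2, 10+19-2, …, 29+3-2, 21+0) = 30
v[8] = max(3+30-2, 5+29-2, 10+20-2, …, 21+3-2, 30+0) = 36
One optimal plan: pieces 4 + 4 (1 cut) → ₹38 − ₹2 = ₹36.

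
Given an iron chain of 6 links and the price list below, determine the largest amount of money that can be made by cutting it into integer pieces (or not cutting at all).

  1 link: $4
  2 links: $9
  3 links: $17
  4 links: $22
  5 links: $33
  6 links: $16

Build R[k] bottom-up: R[k] = max over allowed piece i of (p[i] + R[k−i]).
R[1] = 4
R[2] = 9
R[3] = 17
R[4] = 22
R[5] = 33
R[6] = 37  (first piece 1, then R[5]=33)
One optimal cutting: 5 + 1 → $33 + $4 = $37.

37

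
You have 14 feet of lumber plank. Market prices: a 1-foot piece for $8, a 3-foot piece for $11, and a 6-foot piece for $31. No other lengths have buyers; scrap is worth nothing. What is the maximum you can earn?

112

Consider every possible first cut. f[k] is the best of p[i]+f[k−i] over all sellable i≤k.
f[1] = 8
f[2] = 16  (first piece 1, then f[1]=8)
f[3] = 24  (first piece 1, then f[2]=16)
f[4] = 32  (first piece 1, then f[3]=24)
f[5] = 40  (first piece 1, then f[4]=32)
f[6] = 48  (first piece 1, then f[5]=40)
f[7] = 56  (first piece 1, then f[6]=48)
f[8] = 64  (first piece 1, then f[7]=56)
f[9] = 72  (first piece 1, then f[8]=64)
f[10] = 80  (first piece 1, then f[9]=72)
f[11] = 88  (first piece 1, then f[10]=80)
f[12] = 96  (first piece 1, then f[11]=88)
f[13] = 104  (first piece 1, then f[12]=96)
f[14] = 112  (first piece 1, then f[13]=104)
One optimal cutting: 1 + 1 + 1 + 1 + 1 + 1 + 1 + 1 + 1 + 1 + 1 + 1 + 1 + 1 → $112.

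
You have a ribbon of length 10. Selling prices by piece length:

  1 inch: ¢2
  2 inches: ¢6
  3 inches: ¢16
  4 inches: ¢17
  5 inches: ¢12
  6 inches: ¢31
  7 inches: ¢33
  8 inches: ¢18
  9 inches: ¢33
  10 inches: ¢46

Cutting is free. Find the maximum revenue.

Consider every possible first cut. r[k] is the best of p[i]+r[k−i] over all sellable i≤k.
r[1] = 2
r[2] = max(2+2, 6+0) = 6
r[3] = max(2+6, 6+2, 16+0) = 16
r[4] = max(2+16, 6+6, 16+2, 17+0) = 18
r[5] = max(2+18, 6+16, 16+6, 17+2, 12+0) = 22
r[6] = max(2+22, 6+18, 16+16, 17+6, 12+2, 31+0) = 32
r[7] = max(2+32, 6+22, 16+18, …, 31+2, 33+0) = 34
r[8] = max(2+34, 6+32, 16+22, …, 33+2, 18+0) = 38
r[9] = max(2+38, 6+34, 16+32, …, 18+2, 33+0) = 48
r[10] = max(2+48, 6+38, 16+34, …, 33+2, 46+0) = 50
One optimal cutting: 3 + 3 + 3 + 1 → ¢16 + ¢16 + ¢16 + ¢2 = ¢50.

50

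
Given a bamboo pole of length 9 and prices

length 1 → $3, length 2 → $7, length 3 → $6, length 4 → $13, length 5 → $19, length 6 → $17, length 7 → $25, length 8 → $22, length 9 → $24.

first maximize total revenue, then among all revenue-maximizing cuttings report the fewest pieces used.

3

Let r[k] be the best obtainable value from length k. For each k, try every first piece i and keep the best of price[i] + r[k−i].
r[1] = 3
r[2] = max(3+3, 7+0) = 7
r[3] = max(3+7, 7+3, 6+0) = 10
r[4] = max(3+10, 7+7, 6+3, 13+0) = 14
r[5] = max(3+14, 7+10, 6+7, 13+3, 19+0) = 19
r[6] = max(3+19, 7+14, 6+10, 13+7, 19+3, 17+0) = 22
r[7] = max(3+22, 7+19, 6+14, …, 17+3, 25+0) = 26
r[8] = max(3+26, 7+22, 6+19, …, 25+3, 22+0) = 29
r[9] = max(3+29, 7+26, 6+22, …, 22+3, 24+0) = 33
Maximum revenue is $33.
Now minimize piece count subject to staying optimal: for each k, pieces[k] = 1 + min over i with p[i]+r[k−i]=r[k] of pieces[k−i].
pieces[6] = 2
pieces[7] = 2
pieces[8] = 3
pieces[9] = 3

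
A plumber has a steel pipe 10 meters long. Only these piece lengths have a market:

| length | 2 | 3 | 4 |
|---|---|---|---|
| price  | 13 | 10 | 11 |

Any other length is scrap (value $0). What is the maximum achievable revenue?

65

Build f[k] bottom-up: f[k] = max over allowed piece i of (p[i] + f[k−i]).
f[1] = 0
f[2] = 13
f[3] = 13
f[4] = 26  (first piece 2, then f[2]=13)
f[5] = 26
f[6] = 39  (first piece 2, then f[4]=26)
f[7] = 39
f[8] = 52  (first piece 2, then f[6]=39)
f[9] = 52
f[10] = 65  (first piece 2, then f[8]=52)
One optimal cutting: 2 + 2 + 2 + 2 + 2 → $65.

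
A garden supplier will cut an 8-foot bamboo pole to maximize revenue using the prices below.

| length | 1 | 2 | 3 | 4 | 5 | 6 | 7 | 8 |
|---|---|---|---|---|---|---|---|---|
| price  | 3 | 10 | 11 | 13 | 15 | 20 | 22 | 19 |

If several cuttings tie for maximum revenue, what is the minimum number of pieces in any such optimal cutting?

Let r[k] be the best obtainable value from length k. For each k, try every first piece i and keep the best of price[i] + r[k−i].
r[1] = 3
r[2] = max(3+3, 10+0) = 10
r[3] = max(3+10, 10+3, 11+0) = 13
r[4] = max(3+13, 10+10, 11+3, 13+0) = 20
r[5] = max(3+20, 10+13, 11+10, 13+3, 15+0) = 23
r[6] = max(3+23, 10+20, 11+13, 13+10, 15+3, 20+0) = 30
r[7] = max(3+30, 10+23, 11+20, …, 20+3, 22+0) = 33
r[8] = max(3+33, 10+30, 11+23, …, 22+3, 19+0) = 40
Maximum revenue is $40.
Now minimize piece count subject to staying optimal: for each k, pieces[k] = 1 + min over i with p[i]+r[k−i]=r[k] of pieces[k−i].
pieces[5] = 3
pieces[6] = 3
pieces[7] = 4
pieces[8] = 4

4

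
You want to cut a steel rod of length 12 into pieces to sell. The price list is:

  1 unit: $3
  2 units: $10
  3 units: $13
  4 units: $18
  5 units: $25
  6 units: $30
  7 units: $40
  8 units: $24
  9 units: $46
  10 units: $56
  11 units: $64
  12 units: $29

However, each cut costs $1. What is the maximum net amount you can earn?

66

Build r[k] bottom-up: r[k] = max over allowed piece i of (p[i] + r[k−i]) − 1 per cut.
r[1] = 3
r[2] = max(3+3-1, 10+0) = 10
r[3] = max(3+10-1, 10+3-1, 13+0) = 13
r[4] = max(3+13-1, 10+10-1, 13+3-1, 18+0) = 19
r[5] = max(3+19-1, 10+13-1, 13+10-1, 18+3-1, 25+0) = 25
r[6] = max(3+25-1, 10+19-1, 13+13-1, 18+10-1, 25+3-1, 30+0) = 30
r[7] = max(3+30-1, 10+25-1, 13+19-1, …, 30+3-1, 40+0) = 40
r[8] = max(3+40-1, 10+30-1, 13+25-1, …, 40+3-1, 24+0) = 42
r[9] = max(3+42-1, 10+40-1, 13+30-1, …, 24+3-1, 46+0) = 49
r[10] = max(3+49-1, 10+42-1, 13+40-1, …, 46+3-1, 56+0) = 56
r[11] = max(3+56-1, 10+49-1, 13+42-1, …, 56+3-1, 64+0) = 64
r[12] = max(3+64-1, 10+56-1, 13+49-1, …, 64+3-1, 29+0) = 66
One optimal plan: pieces 11 + 1 (1 cut) → $67 − $1 = $66.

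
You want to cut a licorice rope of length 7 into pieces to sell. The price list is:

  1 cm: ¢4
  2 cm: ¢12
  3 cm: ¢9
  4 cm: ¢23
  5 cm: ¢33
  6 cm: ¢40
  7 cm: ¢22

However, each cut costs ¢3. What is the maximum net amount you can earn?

Let r[k] be the best obtainable value from length k. For each k, try every first piece i and keep the best of price[i] + r[k−i] minus the 3 cut fee when i<k.
r[1] = 4
r[2] = 12
r[3] = 13  (first piece 1, then r[2]=12)
r[4] = 23
r[5] = 33
r[6] = 40
r[7] = 42  (first piece 2, then r[5]=33)
One optimal plan: pieces 5 + 2 (1 cut) → ¢45 − ¢3 = ¢42.

42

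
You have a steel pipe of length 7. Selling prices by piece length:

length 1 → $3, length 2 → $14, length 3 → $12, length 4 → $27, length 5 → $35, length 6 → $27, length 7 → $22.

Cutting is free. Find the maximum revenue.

Let best[k] be the best obtainable value from length k. For each k, try every first piece i and keep the best of price[i] + best[k−i].
best[1] = 3
best[2] = 14
best[3] = 17  (first piece 1, then best[2]=14)
best[4] = 28  (first piece 2, then best[2]=14)
best[5] = 35
best[6] = 42  (first piece 2, then best[4]=28)
best[7] = 49  (first piece 2, then best[5]=35)
One optimal cutting: 5 + 2 → $35 + $14 = $49.

49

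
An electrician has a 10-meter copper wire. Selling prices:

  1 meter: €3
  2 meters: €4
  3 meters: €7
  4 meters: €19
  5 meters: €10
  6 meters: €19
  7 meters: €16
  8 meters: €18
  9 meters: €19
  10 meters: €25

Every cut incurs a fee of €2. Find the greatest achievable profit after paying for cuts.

Consider every possible first cut. v[k] is the best of p[i]+v[k−i] over all sellable i≤k, charging 2 whenever i<k.
v[1] = 3
v[2] = max(3+3-2, 4+0) = 4
v[3] = max(3+4-2, 4+3-2, 7+0) = 7
v[4] = max(3+7-2, 4+4-2, 7+3-2, 19+0) = 19
v[5] = max(3+19-2, 4+7-2, 7+4-2, 19+3-2, 10+0) = 20
v[6] = max(3+20-2, 4+19-2, 7+7-2, 19+4-2, 10+3-2, 19+0) = 21
v[7] = max(3+21-2, 4+20-2, 7+19-2, …, 19+3-2, 16+0) = 24
v[8] = max(3+24-2, 4+21-2, 7+20-2, …, 16+3-2, 18+0) = 36
v[9] = max(3+36-2, 4+24-2, 7+21-2, …, 18+3-2, 19+0) = 37
v[10] = max(3+37-2, 4+36-2, 7+24-2, …, 19+3-2, 25+0) = 38
One optimal plan: pieces 4 + 4 + 1 + 1 (3 cuts) → €44 − €6 = €38.

38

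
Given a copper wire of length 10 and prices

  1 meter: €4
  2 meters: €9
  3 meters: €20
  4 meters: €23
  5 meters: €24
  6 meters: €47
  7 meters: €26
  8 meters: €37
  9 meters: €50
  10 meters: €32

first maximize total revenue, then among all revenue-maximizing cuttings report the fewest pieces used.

3

Let r[k] be the best obtainable value from length k. For each k, try every first piece i and keep the best of price[i] + r[k−i].
r[1] = 4
r[2] = 9
r[3] = 20
r[4] = 24  (first piece 1, then r[3]=20)
r[5] = 29  (first piece 2, then r[3]=20)
r[6] = 47
r[7] = 51  (first piece 1, then r[6]=47)
r[8] = 56  (first piece 2, then r[6]=47)
r[9] = 67  (first piece 3, then r[6]=47)
r[10] = 71  (first piece 1, then r[9]=67)
Maximum revenue is €71.
Now minimize piece count subject to staying optimal: for each k, pieces[k] = 1 + min over i with p[i]+r[k−i]=r[k] of pieces[k−i].
pieces[7] = 2
pieces[8] = 2
pieces[9] = 2
pieces[10] = 3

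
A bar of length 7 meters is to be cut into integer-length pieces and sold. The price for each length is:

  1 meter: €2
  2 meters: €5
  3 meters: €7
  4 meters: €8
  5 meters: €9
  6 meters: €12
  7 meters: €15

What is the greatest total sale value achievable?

17

Build R[k] bottom-up: R[k] = max over allowed piece i of (p[i] + R[k−i]).
R[1] = 2
R[2] = max(2+2, 5+0) = 5
R[3] = max(2+5, 5+2, 7+0) = 7
R[4] = max(2+7, 5+5, 7+2, 8+0) = 10
R[5] = max(2+10, 5+7, 7+5, 8+2, 9+0) = 12
R[6] = max(2+12, 5+10, 7+7, 8+5, 9+2, 12+0) = 15
R[7] = max(2+15, 5+12, 7+10, …, 12+2, 15+0) = 17
One optimal cutting: 2 + 2 + 2 + 1 → €5 + €5 + €5 + €2 = €17.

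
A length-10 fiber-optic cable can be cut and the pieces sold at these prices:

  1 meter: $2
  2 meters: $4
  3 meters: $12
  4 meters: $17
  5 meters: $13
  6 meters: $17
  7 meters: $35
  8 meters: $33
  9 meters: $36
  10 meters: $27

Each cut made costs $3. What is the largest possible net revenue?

44

Let net[k] be the best obtainable value from length k. For each k, try every first piece i and keep the best of price[i] + net[k−i] minus the 3 cut fee when i<k.
net[1] = 2
net[2] = 4
net[3] = 12
net[4] = 17
net[5] = 16  (first piece 1, then net[4]=17)
net[6] = 21  (first piece 3, then net[3]=12)
net[7] = 35
net[8] = 34  (first piece 1, then net[7]=35)
net[9] = 36  (first piece 2, then net[7]=35)
net[10] = 44  (first piece 3, then net[7]=35)
One optimal plan: pieces 7 + 3 (1 cut) → $47 − $3 = $44.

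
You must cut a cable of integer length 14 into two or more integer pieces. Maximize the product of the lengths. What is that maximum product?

Define f[k] = max over 1≤i<k of i · max(k−i, f[k−i]); the inner max lets the remainder stay uncut if that's better.
f[2] = 1*max(1,0) = 1*1 = 1
f[3] = max(1*2, 2*1) = 2
f[4] = max(1*3, 2*2, 3*1) = 4
f[5] = max(1*4, 2*3, 3*2, 4*1) = 6
f[6] = max(1*6, 2*4, 3*3, 4*2, 5*1) = 9
f[7] = max(1*9, 2*6, 3*4, 4*3, 5*2, 6*1) = 12
f[8] = max(1*12, 2*9, 3*6, …, 6*2, 7*1) = 18
f[9] = max(1*18, 2*12, 3*9, …, 7*2, 8*1) = 27
f[10] = max(1*27, 2*18, 3*12, …, 8*2, 9*1) = 36
f[11] = max(1*36, 2*27, 3*18, …, 9*2, 10*1) = 54
f[12] = max(1*54, 2*36, 3*27, …, 10*2, 11*1) = 81
f[13] = max(1*81, 2*54, 3*36, …, 11*2, 12*1) = 108
f[14] = max(1*108, 2*81, 3*54, …, 12*2, 13*1) = 162
One optimal split: 3 + 3 + 3 + 3 + 2; product 3*3*3*3*2 = 162.

162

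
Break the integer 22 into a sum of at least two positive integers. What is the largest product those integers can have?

2916

Fill m[k] for k=2..22: at each k try every first piece i and multiply by the better of (k−i) uncut or m[k−i].
m[2] = 1*max(1,0) = 1*1 = 1
m[3] = 1*max(2,1) = 1*2 = 2
m[4] = 2*max(2,1) = 2*2 = 4
m[5] = 2*max(3,2) = 2*3 = 6
m[6] = 3*max(3,2) = 3*3 = 9
m[7] = 2*max(5,6) = 2*6 = 12
m[8] = 2*max(6,9) = 2*9 = 18
m[9] = 3*max(6,9) = 3*9 = 27
m[10] = 2*max(8,18) = 2*18 = 36
m[11] = 2*max(9,27) = 2*27 = 54
m[12] = 3*max(9,27) = 3*27 = 81
m[13] = 2*max(11,54) = 2*54 = 108
m[14] = 2*max(12,81) = 2*81 = 162
m[15] = 3*max(12,81) = 3*81 = 243
m[16] = 2*max(14,162) = 2*162 = 324
m[17] = 2*max(15,243) = 2*243 = 486
m[18] = 3*max(15,243) = 3*243 = 729
m[19] = 2*max(17,486) = 2*486 = 972
m[20] = 2*max(18,729) = 2*729 = 1458
m[21] = 3*max(18,729) = 3*729 = 2187
m[22] = 2*max(20,1458) = 2*1458 = 2916
One optimal split: 3 + 3 + 3 + 3 + 3 + 3 + 2 + 2; product 3*3*3*3*3*3*2*2 = 2916.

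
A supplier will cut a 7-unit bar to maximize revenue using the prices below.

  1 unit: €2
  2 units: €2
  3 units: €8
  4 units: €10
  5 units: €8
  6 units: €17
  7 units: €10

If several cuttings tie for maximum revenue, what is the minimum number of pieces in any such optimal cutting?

2

Consider every possible first cut. r[k] is the best of p[i]+r[k−i] over all sellable i≤k.
r[1] = 2
r[2] = max(2+2, 2+0) = 4
r[3] = max(2+4, 2+2, 8+0) = 8
r[4] = max(2+8, 2+4, 8+2, 10+0) = 10
r[5] = max(2+10, 2+8, 8+4, 10+2, 8+0) = 12
r[6] = max(2+12, 2+10, 8+8, 10+4, 8+2, 17+0) = 17
r[7] = max(2+17, 2+12, 8+10, …, 17+2, 10+0) = 19
Maximum revenue is €19.
Now minimize piece count subject to staying optimal: for each k, pieces[k] = 1 + min over i with p[i]+r[k−i]=r[k] of pieces[k−i].
pieces[4] = 1
pieces[5] = 2
pieces[6] = 1
pieces[7] = 2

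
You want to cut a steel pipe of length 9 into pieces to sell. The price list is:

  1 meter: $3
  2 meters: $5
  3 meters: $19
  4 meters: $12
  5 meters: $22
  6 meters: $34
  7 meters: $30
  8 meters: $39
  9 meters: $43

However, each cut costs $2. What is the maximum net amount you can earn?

Consider every possible first cut. v[k] is the best of p[i]+v[k−i] over all sellable i≤k, charging 2 whenever i<k.
v[1] = 3
v[2] = 5
v[3] = 19
v[4] = 20  (first piece 1, then v[3]=19)
v[5] = 22  (first piece 2, then v[3]=19)
v[6] = 36  (first piece 3, then v[3]=19)
v[7] = 37  (first piece 1, then v[6]=36)
v[8] = 39  (first piece 2, then v[6]=36)
v[9] = 53  (first piece 3, then v[6]=36)
One optimal plan: pieces 3 + 3 + 3 (2 cuts) → $57 − $4 = $53.

53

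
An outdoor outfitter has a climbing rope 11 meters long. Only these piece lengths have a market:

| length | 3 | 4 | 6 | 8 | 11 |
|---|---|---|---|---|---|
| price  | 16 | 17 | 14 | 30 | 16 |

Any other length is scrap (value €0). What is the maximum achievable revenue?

Build best[k] bottom-up: best[k] = max over allowed piece i of (p[i] + best[k−i]).
best[1] = 0
best[2] = 0
best[3] = 16
best[4] = max(16+0, 17+0) = 17
best[5] = max(16+0, 17+0) = 17
best[6] = max(16+16, 17+0, 14+0) = 32
best[7] = max(16+17, 17+16, 14+0) = 33
best[8] = max(16+17, 17+17, 14+0, 30+0) = 34
best[9] = max(16+32, 17+17, 14+16, 30+0) = 48
best[10] = max(16+33, 17+32, 14+17, 30+0) = 49
best[11] = max(16+34, 17+33, 14+17, 30+16, 16+0) = 50
One optimal cutting: 4 + 4 + 3 → €50.

50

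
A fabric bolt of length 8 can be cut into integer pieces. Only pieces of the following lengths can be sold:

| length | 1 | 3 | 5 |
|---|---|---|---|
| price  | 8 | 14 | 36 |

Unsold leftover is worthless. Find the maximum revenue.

64

Consider every possible first cut. r[k] is the best of p[i]+r[k−i] over all sellable i≤k.
r[1] = 8
r[2] = 16  (first piece 1, then r[1]=8)
r[3] = max(8+16, 14+0) = 24
r[4] = max(8+24, 14+8) = 32
r[5] = max(8+32, 14+16, 36+0) = 40
r[6] = max(8+40, 14+24, 36+8) = 48
r[7] = max(8+48, 14+32, 36+16) = 56
r[8] = max(8+56, 14+40, 36+24) = 64
One optimal cutting: 1 + 1 + 1 + 1 + 1 + 1 + 1 + 1 → $64.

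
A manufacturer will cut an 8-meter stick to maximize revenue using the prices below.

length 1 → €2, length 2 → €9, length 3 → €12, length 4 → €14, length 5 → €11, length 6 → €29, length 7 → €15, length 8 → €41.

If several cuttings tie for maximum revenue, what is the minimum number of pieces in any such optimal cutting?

1

Consider every possible first cut. r[k] is the best of p[i]+r[k−i] over all sellable i≤k.
r[1] = 2
r[2] = 9
r[3] = 12
r[4] = 18  (first piece 2, then r[2]=9)
r[5] = 21  (first piece 2, then r[3]=12)
r[6] = 29
r[7] = 31  (first piece 1, then r[6]=29)
r[8] = 41
Maximum revenue is €41.
Now minimize piece count subject to staying optimal: for each k, pieces[k] = 1 + min over i with p[i]+r[k−i]=r[k] of pieces[k−i].
pieces[5] = 2
pieces[6] = 1
pieces[7] = 2
pieces[8] = 1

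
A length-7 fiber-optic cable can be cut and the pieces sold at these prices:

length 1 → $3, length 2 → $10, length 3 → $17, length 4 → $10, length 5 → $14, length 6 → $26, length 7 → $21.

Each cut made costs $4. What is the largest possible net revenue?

Let r[k] be the best obtainable value from length k. For each k, try every first piece i and keep the best of price[i] + r[k−i] minus the 4 cut fee when i<k.
r[1] = 3
r[2] = 10
r[3] = 17
r[4] = 16  (first piece 1, then r[3]=17)
r[5] = 23  (first piece 2, then r[3]=17)
r[6] = 30  (first piece 3, then r[3]=17)
r[7] = 29  (first piece 1, then r[6]=30)
One optimal plan: pieces 3 + 3 + 1 (2 cuts) → $37 − $8 = $29.

29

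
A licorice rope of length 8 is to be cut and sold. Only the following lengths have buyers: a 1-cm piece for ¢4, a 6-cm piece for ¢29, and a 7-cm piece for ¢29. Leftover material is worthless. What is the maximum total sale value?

37

Consider every possible first cut. best[k] is the best of p[i]+best[k−i] over all sellable i≤k.
best[1] = 4
best[2] = 8  (first piece 1, then best[1]=4)
best[3] = 12  (first piece 1, then best[2]=8)
best[4] = 16  (first piece 1, then best[3]=12)
best[5] = 20  (first piece 1, then best[4]=16)
best[6] = max(4+20, 29+0) = 29
best[7] = max(4+29, 29+4, 29+0) = 33
best[8] = max(4+33, 29+8, 29+4) = 37
One optimal cutting: 6 + 1 + 1 → ¢37.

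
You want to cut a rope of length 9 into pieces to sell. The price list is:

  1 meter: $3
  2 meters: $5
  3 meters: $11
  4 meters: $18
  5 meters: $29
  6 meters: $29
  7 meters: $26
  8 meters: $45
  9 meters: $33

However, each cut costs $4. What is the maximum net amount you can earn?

44

Let r[k] be the best obtainable value from length k. For each k, try every first piece i and keep the best of price[i] + r[k−i] minus the 4 cut fee when i<k.
r[1] = 3
r[2] = 5
r[3] = 11
r[4] = 18
r[5] = 29
r[6] = 29
r[7] = 30  (first piece 2, then r[5]=29)
r[8] = 45
r[9] = 44  (first piece 1, then r[8]=45)
One optimal plan: pieces 8 + 1 (1 cut) → $48 − $4 = $44.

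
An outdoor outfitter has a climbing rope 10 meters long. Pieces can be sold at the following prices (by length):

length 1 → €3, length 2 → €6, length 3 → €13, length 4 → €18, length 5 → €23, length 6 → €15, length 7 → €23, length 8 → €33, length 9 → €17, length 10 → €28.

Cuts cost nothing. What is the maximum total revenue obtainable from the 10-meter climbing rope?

46

Let R[k] be the best obtainable value from length k. For each k, try every first piece i and keep the best of price[i] + R[k−i].
R[1] = 3
R[2] = max(3+3, 6+0) = 6
R[3] = max(3+6, 6+3, 13+0) = 13
R[4] = max(3+13, 6+6, 13+3, 18+0) = 18
R[5] = max(3+18, 6+13, 13+6, 18+3, 23+0) = 23
R[6] = max(3+23, 6+18, 13+13, 18+6, 23+3, 15+0) = 26
R[7] = max(3+26, 6+23, 13+18, …, 15+3, 23+0) = 31
R[8] = max(3+31, 6+26, 13+23, …, 23+3, 33+0) = 36
R[9] = max(3+36, 6+31, 13+26, …, 33+3, 17+0) = 41
R[10] = max(3+41, 6+36, 13+31, …, 17+3, 28+0) = 46
One optimal cutting: 5 + 5 → €23 + €23 = €46.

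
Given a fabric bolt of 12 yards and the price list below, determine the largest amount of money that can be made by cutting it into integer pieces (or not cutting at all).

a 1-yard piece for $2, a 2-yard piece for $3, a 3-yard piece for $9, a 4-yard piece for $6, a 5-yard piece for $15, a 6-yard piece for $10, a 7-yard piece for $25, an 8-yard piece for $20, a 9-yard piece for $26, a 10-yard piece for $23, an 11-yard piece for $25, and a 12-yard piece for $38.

40

Build R[k] bottom-up: R[k] = max over allowed piece i of (p[i] + R[k−i]).
R[1] = 2
R[2] = max(2+2, 3+0) = 4
R[3] = max(2+4, 3+2, 9+0) = 9
R[4] = max(2+9, 3+4, 9+2, 6+0) = 11
R[5] = max(2+11, 3+9, 9+4, 6+2, 15+0) = 15
R[6] = max(2+15, 3+11, 9+9, 6+4, 15+2, 10+0) = 18
R[7] = max(2+18, 3+15, 9+11, …, 10+2, 25+0) = 25
R[8] = max(2+25, 3+18, 9+15, …, 25+2, 20+0) = 27
R[9] = max(2+27, 3+25, 9+18, …, 20+2, 26+0) = 29
R[10] = max(2+29, 3+27, 9+25, …, 26+2, 23+0) = 34
R[11] = max(2+34, 3+29, 9+27, …, 23+2, 25+0) = 36
R[12] = max(2+36, 3+34, 9+29, …, 25+2, 38+0) = 40
One optimal cutting: 7 + 5 → $25 + $15 = $40.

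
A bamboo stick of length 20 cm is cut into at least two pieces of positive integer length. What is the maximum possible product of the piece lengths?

Let prod[k] be the best product for length k (with at least one cut). For each first piece i, the rest contributes max(k−i, prod[k−i]).
prod[2] = 1*max(1,0) = 1*1 = 1
prod[3] = max(1*2, 2*1) = 2
prod[4] = max(1*3, 2*2, 3*1) = 4
prod[5] = max(1*4, 2*3, 3*2, 4*1) = 6
prod[6] = max(1*6, 2*4, 3*3, 4*2, 5*1) = 9
prod[7] = max(1*9, 2*6, 3*4, 4*3, 5*2, 6*1) = 12
prod[8] = max(1*12, 2*9, 3*6, …, 6*2, 7*1) = 18
prod[9] = max(1*18, 2*12, 3*9, …, 7*2, 8*1) = 27
prod[10] = max(1*27, 2*18, 3*12, …, 8*2, 9*1) = 36
prod[11] = max(1*36, 2*27, 3*18, …, 9*2, 10*1) = 54
prod[12] = max(1*54, 2*36, 3*27, …, 10*2, 11*1) = 81
prod[13] = max(1*81, 2*54, 3*36, …, 11*2, 12*1) = 108
prod[14] = max(1*108, 2*81, 3*54, …, 12*2, 13*1) = 162
prod[15] = max(1*162, 2*108, 3*81, …, 13*2, 14*1) = 243
prod[16] = max(1*243, 2*162, 3*108, …, 14*2, 15*1) = 324
prod[17] = max(1*324, 2*243, 3*162, …, 15*2, 16*1) = 486
prod[18] = max(1*486, 2*324, 3*243, …, 16*2, 17*1) = 729
prod[19] = max(1*729, 2*486, 3*324, …, 17*2, 18*1) = 972
prod[20] = max(1*972, 2*729, 3*486, …, 18*2, 19*1) = 1458
One optimal split: 3 + 3 + 3 + 3 + 3 + 3 + 2; product 3*3*3*3*3*3*2 = 1458.

1458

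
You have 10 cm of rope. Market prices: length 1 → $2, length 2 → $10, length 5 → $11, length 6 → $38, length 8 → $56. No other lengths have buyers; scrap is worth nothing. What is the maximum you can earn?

66

Consider every possible first cut. r[k] is the best of p[i]+r[k−i] over all sellable i≤k.
r[1] = 2
r[2] = 10
r[3] = 12  (first piece 1, then r[2]=10)
r[4] = 20  (first piece 2, then r[2]=10)
r[5] = 22  (first piece 1, then r[4]=20)
r[6] = 38
r[7] = 40  (first piece 1, then r[6]=38)
r[8] = 56
r[9] = 58  (first piece 1, then r[8]=56)
r[10] = 66  (first piece 2, then r[8]=56)
One optimal cutting: 8 + 2 → $66.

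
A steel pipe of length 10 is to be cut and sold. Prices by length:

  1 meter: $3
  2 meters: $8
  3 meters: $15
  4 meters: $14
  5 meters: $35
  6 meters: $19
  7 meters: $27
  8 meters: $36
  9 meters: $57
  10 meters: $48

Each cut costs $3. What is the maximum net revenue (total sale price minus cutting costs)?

67

Build r[k] bottom-up: r[k] = max over allowed piece i of (p[i] + r[k−i]) − 3 per cut.
r[1] = 3
r[2] = 8
r[3] = 15
r[4] = 15  (first piece 1, then r[3]=15)
r[5] = 35
r[6] = 35  (first piece 1, then r[5]=35)
r[7] = 40  (first piece 2, then r[5]=35)
r[8] = 47  (first piece 3, then r[5]=35)
r[9] = 57
r[10] = 67  (first piece 5, then r[5]=35)
One optimal plan: pieces 5 + 5 (1 cut) → $70 − $3 = $67.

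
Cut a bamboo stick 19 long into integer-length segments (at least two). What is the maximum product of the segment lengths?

972

Fill f[k] for k=2..19: at each k try every first piece i and multiply by the better of (k−i) uncut or f[k−i].
f[2] = 1×max(1,0) = 1×1 = 1
f[3] = 1×max(2,1) = 1×2 = 2
f[4] = 2×max(2,1) = 2×2 = 4
f[5] = 2×max(3,2) = 2×3 = 6
f[6] = 3×max(3,2) = 3×3 = 9
f[7] = 2×max(5,6) = 2×6 = 12
f[8] = 2×max(6,9) = 2×9 = 18
f[9] = 3×max(6,9) = 3×9 = 27
f[10] = 2×max(8,18) = 2×18 = 36
f[11] = 2×max(9,27) = 2×27 = 54
f[12] = 3×max(9,27) = 3×27 = 81
f[13] = 2×max(11,54) = 2×54 = 108
f[14] = 2×max(12,81) = 2×81 = 162
f[15] = 3×max(12,81) = 3×81 = 243
f[16] = 2×max(14,162) = 2×162 = 324
f[17] = 2×max(15,243) = 2×243 = 486
f[18] = 3×max(15,243) = 3×243 = 729
f[19] = 2×max(17,486) = 2×486 = 972
One optimal split: 3 + 3 + 3 + 3 + 3 + 2 + 2; product 3×3×3×3×3×2×2 = 972.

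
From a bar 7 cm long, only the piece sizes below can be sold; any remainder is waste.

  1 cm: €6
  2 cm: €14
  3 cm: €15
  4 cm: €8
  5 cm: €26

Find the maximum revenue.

48

Consider every possible first cut. f[k] is the best of p[i]+f[k−i] over all sellable i≤k.
f[1] = 6
f[2] = 14
f[3] = 20  (first piece 1, then f[2]=14)
f[4] = 28  (first piece 2, then f[2]=14)
f[5] = 34  (first piece 1, then f[4]=28)
f[6] = 42  (first piece 2, then f[4]=28)
f[7] = 48  (first piece 1, then f[6]=42)
One optimal cutting: 2 + 2 + 2 + 1 → €48.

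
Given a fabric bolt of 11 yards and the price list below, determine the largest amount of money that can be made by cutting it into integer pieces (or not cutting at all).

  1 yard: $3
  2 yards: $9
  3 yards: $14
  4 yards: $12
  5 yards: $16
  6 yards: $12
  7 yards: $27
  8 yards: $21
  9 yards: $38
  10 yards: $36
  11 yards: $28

51

Consider every possible first cut. R[k] is the best of p[i]+R[k−i] over all sellable i≤k.
R[1] = 3
R[2] = 9
R[3] = 14
R[4] = 18  (first piece 2, then R[2]=9)
R[5] = 23  (first piece 2, then R[3]=14)
R[6] = 28  (first piece 3, then R[3]=14)
R[7] = 32  (first piece 2, then R[5]=23)
R[8] = 37  (first piece 2, then R[6]=28)
R[9] = 42  (first piece 3, then R[6]=28)
R[10] = 46  (first piece 2, then R[8]=37)
R[11] = 51  (first piece 2, then R[9]=42)
One optimal cutting: 3 + 3 + 3 + 2 → $14 + $14 + $14 + $9 = $51.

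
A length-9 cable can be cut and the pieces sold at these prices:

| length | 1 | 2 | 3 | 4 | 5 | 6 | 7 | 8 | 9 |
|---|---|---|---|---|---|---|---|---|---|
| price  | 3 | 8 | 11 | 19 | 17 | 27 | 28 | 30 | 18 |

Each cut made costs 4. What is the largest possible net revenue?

34

Let r[k] be the best obtainable value from length k. For each k, try every first piece i and keep the best of price[i] + r[k−i] minus the 4 cut fee when i<k.
r[1] = 3
r[2] = max(3+3-4, 8+0) = 8
r[3] = max(3+8-4, 8+3-4, 11+0) = 11
r[4] = max(3+11-4, 8+8-4, 11+3-4, 19+0) = 19
r[5] = max(3+19-4, 8+11-4, 11+8-4, 19+3-4, 17+0) = 18
r[6] = max(3+18-4, 8+19-4, 11+11-4, 19+8-4, 17+3-4, 27+0) = 27
r[7] = max(3+27-4, 8+18-4, 11+19-4, …, 27+3-4, 28+0) = 28
r[8] = max(3+28-4, 8+27-4, 11+18-4, …, 28+3-4, 30+0) = 34
r[9] = max(3+34-4, 8+28-4, 11+27-4, …, 30+3-4, 18+0) = 34
One optimal plan: pieces 6 + 3 (1 cut) → 38 − 4 = 34.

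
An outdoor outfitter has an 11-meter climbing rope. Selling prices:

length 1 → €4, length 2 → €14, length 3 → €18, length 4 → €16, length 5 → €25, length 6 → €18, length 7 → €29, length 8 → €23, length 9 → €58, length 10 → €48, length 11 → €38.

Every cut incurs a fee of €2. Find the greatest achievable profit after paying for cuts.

70

Let net[k] be the best obtainable value from length k. For each k, try every first piece i and keep the best of price[i] + net[k−i] minus the 2 cut fee when i<k.
net[1] = 4
net[2] = 14
net[3] = 18
net[4] = 26  (first piece 2, then net[2]=14)
net[5] = 30  (first piece 2, then net[3]=18)
net[6] = 38  (first piece 2, then net[4]=26)
net[7] = 42  (first piece 2, then net[5]=30)
net[8] = 50  (first piece 2, then net[6]=38)
net[9] = 58
net[10] = 62  (first piece 2, then net[8]=50)
net[11] = 70  (first piece 2, then net[9]=58)
One optimal plan: pieces 9 + 2 (1 cut) → €72 − €2 = €70.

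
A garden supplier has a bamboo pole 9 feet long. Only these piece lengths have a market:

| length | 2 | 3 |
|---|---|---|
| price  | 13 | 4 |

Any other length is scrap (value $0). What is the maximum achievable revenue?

52

Let best[k] be the best obtainable value from length k. For each k, try every first piece i and keep the best of price[i] + best[k−i].
best[1] = 0
best[2] = 13
best[3] = max(13+0, 4+0) = 13
best[4] = max(13+13, 4+0) = 26
best[5] = max(13+13, 4+13) = 26
best[6] = max(13+26, 4+13) = 39
best[7] = max(13+26, 4+26) = 39
best[8] = max(13+39, 4+26) = 52
best[9] = max(13+39, 4+39) = 52
One optimal cutting: pieces 2 + 2 + 2 + 2 with 1 foot of scrap → $52.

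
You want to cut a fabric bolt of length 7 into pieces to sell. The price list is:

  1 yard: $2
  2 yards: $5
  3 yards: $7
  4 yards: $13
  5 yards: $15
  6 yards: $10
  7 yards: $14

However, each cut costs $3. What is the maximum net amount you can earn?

17

Consider every possible first cut. v[k] is the best of p[i]+v[k−i] over all sellable i≤k, charging 3 whenever i<k.
v[1] = 2
v[2] = 5
v[3] = 7
v[4] = 13
v[5] = 15
v[6] = 15  (first piece 2, then v[4]=13)
v[7] = 17  (first piece 2, then v[5]=15)
One optimal plan: pieces 5 + 2 (1 cut) → $20 − $3 = $17.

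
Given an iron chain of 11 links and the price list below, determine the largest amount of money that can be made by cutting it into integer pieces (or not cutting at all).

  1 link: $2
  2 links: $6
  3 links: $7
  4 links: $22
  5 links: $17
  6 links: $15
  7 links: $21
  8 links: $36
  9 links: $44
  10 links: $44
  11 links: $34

52

Build r[k] bottom-up: r[k] = max over allowed piece i of (p[i] + r[k−i]).
r[1] = 2
r[2] = max(2+2, 6+0) = 6
r[3] = max(2+6, 6+2, 7+0) = 8
r[4] = max(2+8, 6+6, 7+2, 22+0) = 22
r[5] = max(2+22, 6+8, 7+6, 22+2, 17+0) = 24
r[6] = max(2+24, 6+22, 7+8, 22+6, 17+2, 15+0) = 28
r[7] = max(2+28, 6+24, 7+22, …, 15+2, 21+0) = 30
r[8] = max(2+30, 6+28, 7+24, …, 21+2, 36+0) = 44
r[9] = max(2+44, 6+30, 7+28, …, 36+2, 44+0) = 46
r[10] = max(2+46, 6+44, 7+30, …, 44+2, 44+0) = 50
r[11] = max(2+50, 6+46, 7+44, …, 44+2, 34+0) = 52
One optimal cutting: 4 + 4 + 2 + 1 → $22 + $22 + $6 + $2 = $52.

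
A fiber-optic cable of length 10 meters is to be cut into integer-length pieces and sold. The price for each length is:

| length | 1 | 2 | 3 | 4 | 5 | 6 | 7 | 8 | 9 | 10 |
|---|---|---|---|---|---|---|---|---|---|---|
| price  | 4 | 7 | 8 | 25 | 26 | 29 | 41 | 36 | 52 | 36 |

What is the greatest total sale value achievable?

58

Build R[k] bottom-up: R[k] = max over allowed piece i of (p[i] + R[k−i]).
R[1] = 4
R[2] = max(4+4, 7+0) = 8
R[3] = max(4+8, 7+4, 8+0) = 12
R[4] = max(4+12, 7+8, 8+4, 25+0) = 25
R[5] = max(4+25, 7+12, 8+8, 25+4, 26+0) = 29
R[6] = max(4+29, 7+25, 8+12, 25+8, 26+4, 29+0) = 33
R[7] = max(4+33, 7+29, 8+25, …, 29+4, 41+0) = 41
R[8] = max(4+41, 7+33, 8+29, …, 41+4, 36+0) = 50
R[9] = max(4+50, 7+41, 8+33, …, 36+4, 52+0) = 54
R[10] = max(4+54, 7+50, 8+41, …, 52+4, 36+0) = 58
One optimal cutting: 4 + 4 + 1 + 1 → $25 + $25 + $4 + $4 = $58.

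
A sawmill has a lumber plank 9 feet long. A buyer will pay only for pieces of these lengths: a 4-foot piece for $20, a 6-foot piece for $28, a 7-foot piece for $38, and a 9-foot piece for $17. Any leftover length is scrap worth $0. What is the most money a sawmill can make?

Let f[k] be the best obtainable value from length k. For each k, try every first piece i and keep the best of price[i] + f[k−i].
f[1] = 0
f[2] = 0
f[3] = 0
f[4] = 20
f[5] = 20
f[6] = max(20+0, 28+0) = 28
f[7] = max(20+0, 28+0, 38+0) = 38
f[8] = max(20+20, 28+0, 38+0) = 40
f[9] = max(20+20, 28+0, 38+0, 17+0) = 40
One optimal cutting: pieces 4 + 4 with 1 foot of scrap → $40.

40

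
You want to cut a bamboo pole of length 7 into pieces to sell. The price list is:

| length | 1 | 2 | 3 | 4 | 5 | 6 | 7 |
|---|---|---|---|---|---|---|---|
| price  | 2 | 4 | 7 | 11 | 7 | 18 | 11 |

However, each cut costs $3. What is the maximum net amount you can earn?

17

Build r[k] bottom-up: r[k] = max over allowed piece i of (p[i] + r[k−i]) − 3 per cut.
r[1] = 2
r[2] = max(2+2-3, 4+0) = 4
r[3] = max(2+4-3, 4+2-3, 7+0) = 7
r[4] = max(2+7-3, 4+4-3, 7+2-3, 11+0) = 11
r[5] = max(2+11-3, 4+7-3, 7+4-3, 11+2-3, 7+0) = 10
r[6] = max(2+10-3, 4+11-3, 7+7-3, 11+4-3, 7+2-3, 18+0) = 18
r[7] = max(2+18-3, 4+10-3, 7+11-3, …, 18+2-3, 11+0) = 17
One optimal plan: pieces 6 + 1 (1 cut) → $20 − $3 = $17.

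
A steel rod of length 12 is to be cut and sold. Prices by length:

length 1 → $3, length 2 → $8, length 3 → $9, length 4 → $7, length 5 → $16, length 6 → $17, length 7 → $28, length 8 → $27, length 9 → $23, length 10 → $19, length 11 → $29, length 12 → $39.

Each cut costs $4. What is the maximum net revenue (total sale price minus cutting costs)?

Build v[k] bottom-up: v[k] = max over allowed piece i of (p[i] + v[k−i]) − 4 per cut.
v[1] = 3
v[2] = max(3+3-4, 8+0) = 8
v[3] = max(3+8-4, 8+3-4, 9+0) = 9
v[4] = max(3+9-4, 8+8-4, 9+3-4, 7+0) = 12
v[5] = max(3+12-4, 8+9-4, 9+8-4, 7+3-4, 16+0) = 16
v[6] = max(3+16-4, 8+12-4, 9+9-4, 7+8-4, 16+3-4, 17+0) = 17
v[7] = max(3+17-4, 8+16-4, 9+12-4, …, 17+3-4, 28+0) = 28
v[8] = max(3+28-4, 8+17-4, 9+16-4, …, 28+3-4, 27+0) = 27
v[9] = max(3+27-4, 8+28-4, 9+17-4, …, 27+3-4, 23+0) = 32
v[10] = max(3+32-4, 8+27-4, 9+28-4, …, 23+3-4, 19+0) = 33
v[11] = max(3+33-4, 8+32-4, 9+27-4, …, 19+3-4, 29+0) = 36
v[12] = max(3+36-4, 8+33-4, 9+32-4, …, 29+3-4, 39+0) = 40
One optimal plan: pieces 7 + 5 (1 cut) → $44 − $4 = $40.

40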